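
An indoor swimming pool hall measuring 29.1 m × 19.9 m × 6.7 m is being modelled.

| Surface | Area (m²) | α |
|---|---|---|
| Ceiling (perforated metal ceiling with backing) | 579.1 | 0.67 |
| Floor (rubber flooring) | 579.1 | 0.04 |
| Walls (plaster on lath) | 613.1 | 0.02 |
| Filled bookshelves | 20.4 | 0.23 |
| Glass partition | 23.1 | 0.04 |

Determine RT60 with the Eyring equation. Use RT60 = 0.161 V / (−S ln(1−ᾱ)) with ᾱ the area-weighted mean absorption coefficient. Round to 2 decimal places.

1.28 s

Total surface area S = 579.1 + 579.1 + 613.1 + 20.4 + 23.1 = 1814.8 m².
Absorption A = 579.1×0.67 + 579.1×0.04 + 613.1×0.02 + 20.4×0.23 + 23.1×0.04 = 429.039 sabins.
Mean coefficient ᾱ = A/S = 0.2364.
−S·ln(1−ᾱ) = −1814.8 × ln(1 − 0.2364) = 489.472.
V = 29.1 × 19.9 × 6.7 = 3879.903 m³.
RT60 = 0.161 × 3879.903 / 489.472 = 1.28 s.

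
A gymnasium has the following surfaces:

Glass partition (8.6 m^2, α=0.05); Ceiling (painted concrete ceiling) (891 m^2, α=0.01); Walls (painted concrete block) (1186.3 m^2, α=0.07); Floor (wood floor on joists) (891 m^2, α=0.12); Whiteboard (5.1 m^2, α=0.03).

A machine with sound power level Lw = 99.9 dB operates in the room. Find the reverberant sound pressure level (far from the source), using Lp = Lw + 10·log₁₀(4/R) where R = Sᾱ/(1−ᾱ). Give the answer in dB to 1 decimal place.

82.6 dB

A = 199.454 sabins; S = 2982.0 m^2.
ᾱ = 0.0669, so room constant R = A/(1−ᾱ) = 213.754 m^2.
Lp = Lw + 10 log₁₀(4/R) = 99.9 -17.28 = 82.6 dB.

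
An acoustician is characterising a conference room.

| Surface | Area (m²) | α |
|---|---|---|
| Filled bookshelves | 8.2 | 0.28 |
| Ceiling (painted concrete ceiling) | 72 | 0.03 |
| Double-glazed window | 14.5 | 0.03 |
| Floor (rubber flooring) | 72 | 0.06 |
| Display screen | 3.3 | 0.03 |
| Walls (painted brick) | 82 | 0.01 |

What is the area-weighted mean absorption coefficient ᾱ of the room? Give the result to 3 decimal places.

0.040

Total surface area S = 252.0 m².
Weighted sum Σ Sα = 10.130.
ᾱ = A/S = 0.040.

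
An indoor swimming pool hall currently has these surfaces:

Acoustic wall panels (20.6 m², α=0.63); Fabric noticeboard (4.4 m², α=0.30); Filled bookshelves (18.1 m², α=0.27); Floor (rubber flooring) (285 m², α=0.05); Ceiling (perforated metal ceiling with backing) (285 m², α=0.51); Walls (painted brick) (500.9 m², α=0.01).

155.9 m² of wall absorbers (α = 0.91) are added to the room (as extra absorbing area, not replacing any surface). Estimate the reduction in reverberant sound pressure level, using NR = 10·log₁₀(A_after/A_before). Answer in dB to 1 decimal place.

Summing Sᵢαᵢ: 12.978 + 1.320 + 4.887 + 14.250 + 145.350 + 5.009 → A_before = 183.794 sabins.
Treatment contributes 155.9·0.91 = 141.869 sabins.
A_after = 183.794 + 141.869 = 325.663 sabins.
NR = 10·log₁₀(325.663/183.794) = 2.5 dB.

2.5 dB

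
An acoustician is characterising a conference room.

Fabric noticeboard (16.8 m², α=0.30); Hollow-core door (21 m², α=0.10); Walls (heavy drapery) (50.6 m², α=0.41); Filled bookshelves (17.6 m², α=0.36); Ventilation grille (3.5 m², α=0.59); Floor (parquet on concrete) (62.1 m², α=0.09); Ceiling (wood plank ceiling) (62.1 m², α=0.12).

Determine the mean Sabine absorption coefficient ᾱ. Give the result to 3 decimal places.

S = Σ Sᵢ = 16.8 + 21 + 50.6 + 17.6 + 3.5 + 62.1 + 62.1 = 233.7 m².
Σ(Sᵢαᵢ) = 16.8*0.30 + 21*0.10 + 50.6*0.41 + 17.6*0.36 + 3.5*0.59 + 62.1*0.09 + 62.1*0.12 = 49.328.
ᾱ = A/S = 0.211.

0.211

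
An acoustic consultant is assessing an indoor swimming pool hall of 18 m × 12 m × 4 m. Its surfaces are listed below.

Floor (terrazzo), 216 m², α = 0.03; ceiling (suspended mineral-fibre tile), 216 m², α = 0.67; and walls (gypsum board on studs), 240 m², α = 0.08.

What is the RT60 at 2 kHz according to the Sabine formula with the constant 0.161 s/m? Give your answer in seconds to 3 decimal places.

Summing Sᵢαᵢ: 6.480 + 144.720 + 19.200 → A = 170.400 sabins.
V = 18·12·4 = 864 m³.
T = 0.161 V/A = 0.161·864/170.400 = 0.816 s.

0.816 s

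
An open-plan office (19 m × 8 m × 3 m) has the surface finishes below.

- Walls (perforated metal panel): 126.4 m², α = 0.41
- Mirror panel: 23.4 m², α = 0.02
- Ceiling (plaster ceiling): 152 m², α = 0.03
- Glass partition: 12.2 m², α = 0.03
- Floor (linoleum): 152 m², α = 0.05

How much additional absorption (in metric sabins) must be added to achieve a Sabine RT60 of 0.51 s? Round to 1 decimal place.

79.1 sabins

Total absorption A₁ = 126.4×0.41 + 23.4×0.02 + 152×0.03 + 12.2×0.03 + 152×0.05
  = 51.824 + 0.468 + 4.560 + 0.366 + 7.600 = 64.818 m² sabins.
For T = 0.51 s, need A₂ = 0.161·V/T = 0.161·456/0.51 = 143.953 sabins.
Additional absorption ΔA = 143.953 − 64.818 = 79.1 sabins.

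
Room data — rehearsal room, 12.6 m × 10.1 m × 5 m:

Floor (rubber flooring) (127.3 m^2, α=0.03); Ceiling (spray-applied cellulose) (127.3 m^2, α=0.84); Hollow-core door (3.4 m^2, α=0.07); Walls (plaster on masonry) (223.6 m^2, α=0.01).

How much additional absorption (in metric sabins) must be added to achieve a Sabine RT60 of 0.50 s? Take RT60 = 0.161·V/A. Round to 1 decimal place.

91.7 sabins

Total absorption A₁ = 127.3·0.03 + 127.3·0.84 + 3.4·0.07 + 223.6·0.01
  = 3.819 + 106.932 + 0.238 + 2.236 = 113.225 m^2 sabins.
V = 636.3 m³. Required absorption A₂ = 0.161 × 636.3 / 0.50 = 204.889 sabins.
Additional absorption ΔA = 204.889 − 113.225 = 91.7 sabins.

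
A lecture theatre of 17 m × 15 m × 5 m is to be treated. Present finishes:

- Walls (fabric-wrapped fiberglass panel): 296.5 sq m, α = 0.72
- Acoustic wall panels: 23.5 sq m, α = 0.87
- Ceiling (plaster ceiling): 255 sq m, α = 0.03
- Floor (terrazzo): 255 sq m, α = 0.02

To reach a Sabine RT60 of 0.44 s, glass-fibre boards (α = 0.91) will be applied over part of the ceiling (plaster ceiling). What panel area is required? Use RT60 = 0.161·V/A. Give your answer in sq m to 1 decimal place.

Summing Sᵢαᵢ: 213.480 + 20.445 + 7.650 + 5.100 → A₁ = 246.675 sabins.
V = 1275 m³. Target absorption A₂ = 0.161 × 1275 / 0.44 = 466.534 sabins.
ΔA needed = 466.534 − 246.675 = 219.859 sabins.
Each sq m of panel replacing the ceiling (plaster ceiling) adds (0.91 − 0.03) = 0.88 sabins.
Panel area = 219.859 / 0.88 = 249.8 sq m.

249.8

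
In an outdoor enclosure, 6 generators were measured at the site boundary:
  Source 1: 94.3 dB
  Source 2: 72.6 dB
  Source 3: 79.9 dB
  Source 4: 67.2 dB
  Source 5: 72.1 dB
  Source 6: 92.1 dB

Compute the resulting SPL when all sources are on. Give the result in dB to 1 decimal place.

96.5 dB

Converting to relative power and adding: 10^(94.3/10) + 10^(72.6/10) + 10^(79.9/10) + 10^(67.2/10) + 10^(72.1/10) + 10^(92.1/10) = 4.451e+09.
L_total = 10·log₁₀(4.451e+09) = 96.5 dB.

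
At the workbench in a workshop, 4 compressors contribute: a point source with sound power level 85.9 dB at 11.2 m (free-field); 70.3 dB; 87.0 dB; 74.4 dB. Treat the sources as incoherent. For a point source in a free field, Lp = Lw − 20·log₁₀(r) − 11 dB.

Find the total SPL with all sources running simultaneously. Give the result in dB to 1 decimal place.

Source at 11.2 m: Lp = 85.9 − 20·log₁₀(11.2) − 11 = 53.9 dB.
Converting to relative power and adding: 10^(53.9/10) + 10^(70.3/10) + 10^(87.0/10) + 10^(74.4/10) = 5.397e+08.
Back to dB: 10·log₁₀ Σ = 87.3 dB.

87.3 dB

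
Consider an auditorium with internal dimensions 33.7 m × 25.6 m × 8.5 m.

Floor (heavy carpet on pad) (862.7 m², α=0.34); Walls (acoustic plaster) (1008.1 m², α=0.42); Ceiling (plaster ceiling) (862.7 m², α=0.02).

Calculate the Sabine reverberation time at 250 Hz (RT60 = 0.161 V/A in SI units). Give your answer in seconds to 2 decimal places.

Total absorption A = 862.7×0.34 + 1008.1×0.42 + 862.7×0.02
  = 293.318 + 423.402 + 17.254 = 733.974 m² sabins.
V = 33.7·25.6·8.5 = 7333.12 m³.
Sabine: RT60 = 0.161 × 7333.12 / 733.974 = 1.61 s.

1.61 seconds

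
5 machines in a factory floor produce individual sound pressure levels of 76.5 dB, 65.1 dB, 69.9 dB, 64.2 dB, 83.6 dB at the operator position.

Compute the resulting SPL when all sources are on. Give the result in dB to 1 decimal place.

84.6 dB

Sum in the linear (power) domain: Σ 10^(Lᵢ/10) = 10^(76.5/10) + 10^(65.1/10) + 10^(69.9/10) + 10^(64.2/10) + 10^(83.6/10) = 2.894e+08.
Combined level = 10 log₁₀(2.894e+08) = 84.6 dB.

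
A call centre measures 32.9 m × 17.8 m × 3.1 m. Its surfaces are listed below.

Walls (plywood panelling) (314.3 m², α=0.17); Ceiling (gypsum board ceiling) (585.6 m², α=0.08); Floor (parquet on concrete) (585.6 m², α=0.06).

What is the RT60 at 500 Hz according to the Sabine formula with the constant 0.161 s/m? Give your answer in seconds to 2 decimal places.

Summing Sᵢαᵢ: 53.431 + 46.848 + 35.136 → A = 135.415 sabins.
Volume V = 32.9 × 17.8 × 3.1 = 1815.422 m³.
Sabine: RT60 = 0.161 × 1815.422 / 135.415 = 2.16 s.

2.16 sec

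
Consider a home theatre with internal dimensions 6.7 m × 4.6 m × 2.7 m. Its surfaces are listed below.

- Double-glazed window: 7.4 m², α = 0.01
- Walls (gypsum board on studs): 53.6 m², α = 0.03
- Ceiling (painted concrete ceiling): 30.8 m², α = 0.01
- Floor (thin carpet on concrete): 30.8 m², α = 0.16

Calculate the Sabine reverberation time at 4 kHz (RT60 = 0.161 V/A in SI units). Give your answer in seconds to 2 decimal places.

Equivalent absorption area: A = 7.4*0.01 + 53.6*0.03 + 30.8*0.01 + 30.8*0.16 = 6.918 m².
Volume V = 6.7 × 4.6 × 2.7 = 83.214 m³.
Sabine: RT60 = 0.161 × 83.214 / 6.918 = 1.94 s.

1.94 s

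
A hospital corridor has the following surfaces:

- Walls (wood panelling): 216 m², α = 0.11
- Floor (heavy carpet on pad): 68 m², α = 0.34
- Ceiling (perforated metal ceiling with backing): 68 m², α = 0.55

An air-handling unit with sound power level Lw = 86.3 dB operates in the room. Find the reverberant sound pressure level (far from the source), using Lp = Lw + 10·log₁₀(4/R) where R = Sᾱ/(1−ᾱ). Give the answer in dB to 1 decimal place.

A = 84.280 sabins; S = 352.0 m².
ᾱ = 84.280/352.0 = 0.2394; R = Sᾱ/(1−ᾱ) = 84.280/(1−0.2394) = 110.807 m².
Lp = 86.3 + 10·log₁₀(4/110.807) = 86.3 + (-14.43) = 71.9 dB.

71.9 dB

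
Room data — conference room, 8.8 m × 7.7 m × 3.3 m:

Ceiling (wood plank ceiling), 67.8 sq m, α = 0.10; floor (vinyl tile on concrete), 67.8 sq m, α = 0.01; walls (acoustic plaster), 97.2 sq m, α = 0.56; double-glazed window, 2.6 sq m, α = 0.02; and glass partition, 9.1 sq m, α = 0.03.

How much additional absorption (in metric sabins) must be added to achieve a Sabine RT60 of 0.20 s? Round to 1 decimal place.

117.8 sabins

A₁ = Σ Sᵢαᵢ = 67.8·0.10 + 67.8·0.01 + 97.2·0.56 + 2.6·0.02 + 9.1·0.03 = 62.215 sabins.
Target A₂ = 0.161·223.608/0.20 = 180.004 sabins (V = 223.608 m³).
Additional absorption ΔA = 180.004 − 62.215 = 117.8 sabins.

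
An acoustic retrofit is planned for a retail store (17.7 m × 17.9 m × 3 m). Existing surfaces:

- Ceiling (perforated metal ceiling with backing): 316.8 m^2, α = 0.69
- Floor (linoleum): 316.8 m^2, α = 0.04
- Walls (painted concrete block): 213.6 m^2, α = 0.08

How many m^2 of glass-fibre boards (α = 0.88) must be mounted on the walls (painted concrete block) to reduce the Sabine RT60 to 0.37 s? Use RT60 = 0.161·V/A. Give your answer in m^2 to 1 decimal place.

206.5

Total absorption A₁ = 316.8×0.69 + 316.8×0.04 + 213.6×0.08
  = 218.592 + 12.672 + 17.088 = 248.352 m^2 sabins.
V = 950.49 m³. Target absorption A₂ = 0.161 × 950.49 / 0.37 = 413.592 sabins.
ΔA needed = 413.592 − 248.352 = 165.240 sabins.
Each m^2 of panel replacing the walls (painted concrete block) adds (0.88 − 0.08) = 0.80 sabins.
Panel area = 165.240 / 0.80 = 206.5 m^2.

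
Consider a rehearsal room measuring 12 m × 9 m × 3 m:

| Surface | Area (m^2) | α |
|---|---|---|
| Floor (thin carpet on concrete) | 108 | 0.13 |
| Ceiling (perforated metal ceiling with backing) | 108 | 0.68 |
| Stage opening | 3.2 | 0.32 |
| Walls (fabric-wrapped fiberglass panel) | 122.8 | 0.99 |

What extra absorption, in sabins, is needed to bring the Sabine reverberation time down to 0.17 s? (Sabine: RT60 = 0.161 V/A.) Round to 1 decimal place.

96.8 sabins

Total absorption A₁ = 108×0.13 + 108×0.68 + 3.2×0.32 + 122.8×0.99
  = 14.040 + 73.440 + 1.024 + 121.572 = 210.076 m^2 sabins.
Target A₂ = 0.161·324/0.17 = 306.847 sabins (V = 324 m³).
ΔA = A₂ − A₁ = 306.847 − 210.076 = 96.8 sabins.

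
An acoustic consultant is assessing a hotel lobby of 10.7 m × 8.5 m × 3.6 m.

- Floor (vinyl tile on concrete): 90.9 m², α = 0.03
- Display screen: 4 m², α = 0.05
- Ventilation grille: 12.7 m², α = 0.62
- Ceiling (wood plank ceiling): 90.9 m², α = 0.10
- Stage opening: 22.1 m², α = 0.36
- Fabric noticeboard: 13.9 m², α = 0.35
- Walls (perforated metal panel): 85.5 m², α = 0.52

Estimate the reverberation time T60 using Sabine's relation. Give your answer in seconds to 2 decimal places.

0.68 seconds

A = Σ Sᵢαᵢ = 90.9·0.03 + 4·0.05 + 12.7·0.62 + 90.9·0.10 + 22.1·0.36 + 13.9·0.35 + 85.5·0.52 = 77.172 sabins.
Volume V = 10.7 × 8.5 × 3.6 = 327.42 m³.
T = 0.161 V/A = 0.161·327.42/77.172 = 0.68 s.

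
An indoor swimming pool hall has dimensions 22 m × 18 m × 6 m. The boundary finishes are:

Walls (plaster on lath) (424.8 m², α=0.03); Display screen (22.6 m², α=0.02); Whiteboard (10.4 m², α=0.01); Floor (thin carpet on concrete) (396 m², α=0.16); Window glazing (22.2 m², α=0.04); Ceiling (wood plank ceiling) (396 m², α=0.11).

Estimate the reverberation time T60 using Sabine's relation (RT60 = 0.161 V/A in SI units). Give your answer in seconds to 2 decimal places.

Equivalent absorption area: A = 424.8*0.03 + 22.6*0.02 + 10.4*0.01 + 396*0.16 + 22.2*0.04 + 396*0.11 = 121.108 m².
Volume V = 22 × 18 × 6 = 2376 m³.
T = 0.161 V/A = 0.161·2376/121.108 = 3.16 s.

3.16 sec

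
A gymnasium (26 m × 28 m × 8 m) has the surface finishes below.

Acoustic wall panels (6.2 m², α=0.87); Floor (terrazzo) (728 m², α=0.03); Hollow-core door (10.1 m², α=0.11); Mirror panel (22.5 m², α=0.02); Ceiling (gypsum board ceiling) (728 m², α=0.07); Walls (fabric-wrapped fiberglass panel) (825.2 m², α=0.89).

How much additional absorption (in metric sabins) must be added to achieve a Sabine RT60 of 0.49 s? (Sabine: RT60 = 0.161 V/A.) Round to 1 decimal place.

Total absorption A₁ = 6.2·0.87 + 728·0.03 + 10.1·0.11 + 22.5·0.02 + 728·0.07 + 825.2·0.89
  = 5.394 + 21.840 + 1.111 + 0.450 + 50.960 + 734.428 = 814.183 m² sabins.
Target A₂ = 0.161·5824/0.49 = 1913.600 sabins (V = 5824 m³).
ΔA = A₂ − A₁ = 1913.600 − 814.183 = 1099.4 sabins.

1099.4 sabins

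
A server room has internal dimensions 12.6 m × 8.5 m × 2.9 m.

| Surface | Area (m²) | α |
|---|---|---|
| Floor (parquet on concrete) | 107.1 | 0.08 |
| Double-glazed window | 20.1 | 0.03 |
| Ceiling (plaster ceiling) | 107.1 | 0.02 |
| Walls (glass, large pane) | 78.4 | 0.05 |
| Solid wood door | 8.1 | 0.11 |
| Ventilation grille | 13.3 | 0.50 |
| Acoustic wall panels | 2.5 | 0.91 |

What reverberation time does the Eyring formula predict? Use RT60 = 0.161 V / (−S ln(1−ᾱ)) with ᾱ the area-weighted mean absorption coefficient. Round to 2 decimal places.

1.92 s

Total surface area S = 107.1 + 20.1 + 107.1 + 78.4 + 8.1 + 13.3 + 2.5 = 336.6 m².
Σ(Sᵢαᵢ) = 107.1·0.08 + 20.1·0.03 + 107.1·0.02 + 78.4·0.05 + 8.1·0.11 + 13.3·0.50 + 2.5·0.91 = 25.049.
Mean coefficient ᾱ = A/S = 0.0744.
Eyring denominator: −S ln(1−ᾱ) = 26.024.
V = 12.6 × 8.5 × 2.9 = 310.59 m³.
T = 0.161·V/[−S·ln(1−ᾱ)] = 0.161·310.59/26.024 = 1.92 s.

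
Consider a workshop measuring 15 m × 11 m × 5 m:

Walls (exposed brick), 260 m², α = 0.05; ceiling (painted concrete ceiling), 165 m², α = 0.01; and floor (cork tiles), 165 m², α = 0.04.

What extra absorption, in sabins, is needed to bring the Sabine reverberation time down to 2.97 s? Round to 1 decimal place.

Equivalent absorption area: A₁ = 260×0.05 + 165×0.01 + 165×0.04 = 21.250 m².
V = 825 m³. Required absorption A₂ = 0.161 × 825 / 2.97 = 44.722 sabins.
ΔA = A₂ − A₁ = 44.722 − 21.250 = 23.5 sabins.

23.5 sabins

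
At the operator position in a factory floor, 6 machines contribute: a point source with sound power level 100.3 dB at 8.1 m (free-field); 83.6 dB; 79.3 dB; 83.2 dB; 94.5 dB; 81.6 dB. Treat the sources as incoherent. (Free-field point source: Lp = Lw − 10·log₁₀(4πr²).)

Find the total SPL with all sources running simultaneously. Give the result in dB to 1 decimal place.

95.4 dB

Source at 8.1 m: Lp = 100.3 − 10·log₁₀(4π·8.1²) = 100.3 − 10·log₁₀(824.480) = 71.1 dB.
Σ 10^(Lᵢ/10) = 3.499e+09.
Back to dB: 10·log₁₀ Σ = 95.4 dB.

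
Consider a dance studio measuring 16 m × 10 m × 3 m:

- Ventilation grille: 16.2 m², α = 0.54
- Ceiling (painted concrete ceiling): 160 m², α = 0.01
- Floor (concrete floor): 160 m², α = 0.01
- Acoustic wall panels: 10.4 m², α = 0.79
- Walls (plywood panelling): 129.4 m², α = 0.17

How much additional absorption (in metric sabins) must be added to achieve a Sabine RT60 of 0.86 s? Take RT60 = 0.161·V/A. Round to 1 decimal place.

A₁ = Σ Sᵢαᵢ = 16.2×0.54 + 160×0.01 + 160×0.01 + 10.4×0.79 + 129.4×0.17 = 42.162 sabins.
Target A₂ = 0.161·480/0.86 = 89.860 sabins (V = 480 m³).
Additional absorption ΔA = 89.860 − 42.162 = 47.7 sabins.

47.7 sabins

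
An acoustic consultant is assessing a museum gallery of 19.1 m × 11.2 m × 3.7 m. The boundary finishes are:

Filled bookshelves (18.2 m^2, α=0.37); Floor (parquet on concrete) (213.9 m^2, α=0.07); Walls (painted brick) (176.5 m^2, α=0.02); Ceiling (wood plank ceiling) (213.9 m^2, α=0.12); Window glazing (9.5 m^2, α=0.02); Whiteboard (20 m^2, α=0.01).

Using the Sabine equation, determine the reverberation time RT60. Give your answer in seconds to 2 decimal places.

A = Σ Sᵢαᵢ = 18.2×0.37 + 213.9×0.07 + 176.5×0.02 + 213.9×0.12 + 9.5×0.02 + 20×0.01 = 51.295 sabins.
Room volume: 791.504 m³.
Sabine: RT60 = 0.161 × 791.504 / 51.295 = 2.48 s.

2.48 s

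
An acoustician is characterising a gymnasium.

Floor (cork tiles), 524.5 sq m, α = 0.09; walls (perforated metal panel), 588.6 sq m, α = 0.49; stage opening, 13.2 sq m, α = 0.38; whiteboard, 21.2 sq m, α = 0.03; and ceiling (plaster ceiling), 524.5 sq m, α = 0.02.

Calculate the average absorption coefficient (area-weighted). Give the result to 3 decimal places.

0.210

Total surface area S = 1672.0 sq m.
Weighted sum Σ Sα = 351.761.
ᾱ = A/S = 0.210.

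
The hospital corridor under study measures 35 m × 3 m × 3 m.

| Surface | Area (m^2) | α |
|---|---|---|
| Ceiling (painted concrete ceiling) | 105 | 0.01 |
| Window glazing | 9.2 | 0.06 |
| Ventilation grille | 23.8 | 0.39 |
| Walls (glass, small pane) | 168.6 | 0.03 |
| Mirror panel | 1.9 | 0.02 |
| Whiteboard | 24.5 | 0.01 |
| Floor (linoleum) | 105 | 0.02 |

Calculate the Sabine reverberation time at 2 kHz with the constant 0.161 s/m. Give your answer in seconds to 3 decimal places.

Equivalent absorption area: A = 105*0.01 + 9.2*0.06 + 23.8*0.39 + 168.6*0.03 + 1.9*0.02 + 24.5*0.01 + 105*0.02 = 18.325 m^2.
Volume V = 35 × 3 × 3 = 315 m³.
RT60 = 0.161 · V / A = 0.161 × 315 / 18.325 = 2.768 s.

2.768 seconds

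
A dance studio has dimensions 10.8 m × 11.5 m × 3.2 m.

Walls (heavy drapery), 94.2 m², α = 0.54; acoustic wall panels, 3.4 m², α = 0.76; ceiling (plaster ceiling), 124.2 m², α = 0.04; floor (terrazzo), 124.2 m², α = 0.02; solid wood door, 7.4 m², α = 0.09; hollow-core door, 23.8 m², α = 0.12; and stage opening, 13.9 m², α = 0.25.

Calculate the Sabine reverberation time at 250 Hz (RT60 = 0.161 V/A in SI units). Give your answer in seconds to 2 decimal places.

0.94 s

Summing Sᵢαᵢ: 50.868 + 2.584 + 4.968 + 2.484 + 0.666 + 2.856 + 3.475 → A = 67.901 sabins.
Room volume: 397.44 m³.
Sabine: RT60 = 0.161 × 397.44 / 67.901 = 0.94 s.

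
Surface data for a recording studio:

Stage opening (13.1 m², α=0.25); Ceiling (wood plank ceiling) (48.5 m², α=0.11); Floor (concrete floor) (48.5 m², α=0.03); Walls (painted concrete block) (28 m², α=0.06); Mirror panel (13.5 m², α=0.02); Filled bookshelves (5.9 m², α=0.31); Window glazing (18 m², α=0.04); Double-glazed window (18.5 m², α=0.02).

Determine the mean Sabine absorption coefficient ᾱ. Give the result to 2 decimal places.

S = Σ Sᵢ = 13.1 + 48.5 + 48.5 + 28 + 13.5 + 5.9 + 18 + 18.5 = 194.0 m².
Σ(Sᵢαᵢ) = 13.1·0.25 + 48.5·0.11 + 48.5·0.03 + 28·0.06 + 13.5·0.02 + 5.9·0.31 + 18·0.04 + 18.5·0.02 = 14.934.
ᾱ = 14.934 / 194.0 = 0.08.

0.08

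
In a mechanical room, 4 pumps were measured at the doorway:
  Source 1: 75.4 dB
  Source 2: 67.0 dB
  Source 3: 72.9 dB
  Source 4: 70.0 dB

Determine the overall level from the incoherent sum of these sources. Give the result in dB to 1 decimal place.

78.4 dB

Σ 10^(Lᵢ/10) = 6.918e+07.
Back to dB: 10·log₁₀ Σ = 78.4 dB.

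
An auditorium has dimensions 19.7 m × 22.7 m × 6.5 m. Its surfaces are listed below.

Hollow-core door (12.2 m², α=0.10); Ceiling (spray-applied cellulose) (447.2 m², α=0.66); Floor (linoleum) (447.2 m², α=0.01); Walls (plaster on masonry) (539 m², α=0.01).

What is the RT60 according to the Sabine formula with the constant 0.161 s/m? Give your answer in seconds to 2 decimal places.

A = Σ Sᵢαᵢ = 12.2*0.10 + 447.2*0.66 + 447.2*0.01 + 539*0.01 = 306.234 sabins.
Volume V = 19.7 × 22.7 × 6.5 = 2906.735 m³.
RT60 = 0.161 · V / A = 0.161 × 2906.735 / 306.234 = 1.53 s.

1.53 seconds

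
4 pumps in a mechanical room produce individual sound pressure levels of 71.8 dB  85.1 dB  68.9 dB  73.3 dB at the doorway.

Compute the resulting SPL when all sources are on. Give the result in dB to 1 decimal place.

Σ 10^(Lᵢ/10) = 3.679e+08.
Combined level = 10 log₁₀(3.679e+08) = 85.7 dB.

85.7 dB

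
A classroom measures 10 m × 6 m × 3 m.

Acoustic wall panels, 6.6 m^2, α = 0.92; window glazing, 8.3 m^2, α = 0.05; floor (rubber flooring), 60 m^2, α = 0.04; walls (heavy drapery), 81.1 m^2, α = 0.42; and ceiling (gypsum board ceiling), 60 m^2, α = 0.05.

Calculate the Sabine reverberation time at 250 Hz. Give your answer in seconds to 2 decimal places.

Equivalent absorption area: A = 6.6×0.92 + 8.3×0.05 + 60×0.04 + 81.1×0.42 + 60×0.05 = 45.949 m^2.
Volume V = 10 × 6 × 3 = 180 m³.
T = 0.161 V/A = 0.161·180/45.949 = 0.63 s.

0.63 sec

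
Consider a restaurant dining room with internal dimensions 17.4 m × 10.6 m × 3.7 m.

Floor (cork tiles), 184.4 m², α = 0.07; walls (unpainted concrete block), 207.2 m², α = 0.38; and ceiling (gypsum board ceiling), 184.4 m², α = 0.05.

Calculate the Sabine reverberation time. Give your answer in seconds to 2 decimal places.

Equivalent absorption area: A = 184.4·0.07 + 207.2·0.38 + 184.4·0.05 = 100.864 m².
V = 17.4·10.6·3.7 = 682.428 m³.
Sabine: RT60 = 0.161 × 682.428 / 100.864 = 1.09 s.

1.09 sec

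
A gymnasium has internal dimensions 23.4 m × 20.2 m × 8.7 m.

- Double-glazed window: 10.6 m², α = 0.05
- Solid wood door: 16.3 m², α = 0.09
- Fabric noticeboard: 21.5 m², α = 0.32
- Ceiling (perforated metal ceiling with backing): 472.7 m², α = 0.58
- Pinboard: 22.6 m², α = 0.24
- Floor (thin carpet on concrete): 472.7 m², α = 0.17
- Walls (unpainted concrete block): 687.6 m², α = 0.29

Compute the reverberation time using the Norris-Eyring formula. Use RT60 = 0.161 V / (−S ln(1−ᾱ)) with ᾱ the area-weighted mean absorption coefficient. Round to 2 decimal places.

0.96 s

S = Σ Sᵢ = 1704.0 m².
Absorption A = 10.6×0.05 + 16.3×0.09 + 21.5×0.32 + 472.7×0.58 + 22.6×0.24 + 472.7×0.17 + 687.6×0.29 = 568.230 sabins.
ᾱ = 568.230 / 1704.0 = 0.3335.
Eyring denominator: −S ln(1−ᾱ) = 691.339.
V = 23.4 × 20.2 × 8.7 = 4112.316 m³.
T = 0.161·V/[−S·ln(1−ᾱ)] = 0.161·4112.316/691.339 = 0.96 s.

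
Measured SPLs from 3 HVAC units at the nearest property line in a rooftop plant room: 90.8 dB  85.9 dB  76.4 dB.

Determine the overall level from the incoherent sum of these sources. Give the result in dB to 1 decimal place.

Converting to relative power and adding: 10^(90.8/10) + 10^(85.9/10) + 10^(76.4/10) = 1.635e+09.
Combined level = 10 log₁₀(1.635e+09) = 92.1 dB.

92.1 dB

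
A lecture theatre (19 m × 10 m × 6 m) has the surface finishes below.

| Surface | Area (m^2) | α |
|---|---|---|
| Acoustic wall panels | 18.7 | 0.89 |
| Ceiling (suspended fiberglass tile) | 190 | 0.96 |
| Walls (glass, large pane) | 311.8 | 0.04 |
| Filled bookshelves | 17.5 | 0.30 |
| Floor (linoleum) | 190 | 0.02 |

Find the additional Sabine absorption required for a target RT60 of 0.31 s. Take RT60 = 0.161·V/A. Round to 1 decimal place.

A₁ = Σ Sᵢαᵢ = 18.7*0.89 + 190*0.96 + 311.8*0.04 + 17.5*0.30 + 190*0.02 = 220.565 sabins.
V = 1140 m³. Required absorption A₂ = 0.161 × 1140 / 0.31 = 592.065 sabins.
Additional absorption ΔA = 592.065 − 220.565 = 371.5 sabins.

371.5 sabins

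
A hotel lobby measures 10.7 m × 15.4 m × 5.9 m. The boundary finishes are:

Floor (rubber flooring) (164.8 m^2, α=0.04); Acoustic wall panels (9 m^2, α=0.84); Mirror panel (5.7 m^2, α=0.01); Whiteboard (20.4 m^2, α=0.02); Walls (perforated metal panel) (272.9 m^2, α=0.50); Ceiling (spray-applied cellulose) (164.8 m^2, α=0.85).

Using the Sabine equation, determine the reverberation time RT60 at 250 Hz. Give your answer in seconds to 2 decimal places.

Summing Sᵢαᵢ: 6.592 + 7.560 + 0.057 + 0.408 + 136.450 + 140.080 → A = 291.147 sabins.
V = 10.7·15.4·5.9 = 972.202 m³.
RT60 = 0.161 · V / A = 0.161 × 972.202 / 291.147 = 0.54 s.

0.54 seconds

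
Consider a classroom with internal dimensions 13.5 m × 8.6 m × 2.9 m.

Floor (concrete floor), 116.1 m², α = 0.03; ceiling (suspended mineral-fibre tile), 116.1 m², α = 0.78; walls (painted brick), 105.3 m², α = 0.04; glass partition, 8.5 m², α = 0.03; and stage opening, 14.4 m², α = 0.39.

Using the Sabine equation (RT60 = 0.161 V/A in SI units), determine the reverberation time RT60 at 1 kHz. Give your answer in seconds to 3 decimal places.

Summing Sᵢαᵢ: 3.483 + 90.558 + 4.212 + 0.255 + 5.616 → A = 104.124 sabins.
V = 13.5·8.6·2.9 = 336.69 m³.
RT60 = 0.161 · V / A = 0.161 × 336.69 / 104.124 = 0.521 s.

0.521 seconds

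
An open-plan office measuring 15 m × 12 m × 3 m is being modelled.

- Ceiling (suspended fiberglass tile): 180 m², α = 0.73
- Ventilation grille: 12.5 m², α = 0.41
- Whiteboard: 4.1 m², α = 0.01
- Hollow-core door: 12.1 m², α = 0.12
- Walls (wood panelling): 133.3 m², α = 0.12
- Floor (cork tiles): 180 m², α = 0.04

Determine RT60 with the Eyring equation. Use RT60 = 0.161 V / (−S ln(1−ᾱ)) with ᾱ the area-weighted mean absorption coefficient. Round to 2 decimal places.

0.45 seconds

S = Σ Sᵢ = 522.0 m².
Absorption A = 180×0.73 + 12.5×0.41 + 4.1×0.01 + 12.1×0.12 + 133.3×0.12 + 180×0.04 = 161.214 sabins.
ᾱ = 161.214 / 522.0 = 0.3088.
Eyring denominator: −S ln(1−ᾱ) = 192.788.
V = 15 × 12 × 3 = 540 m³.
T = 0.161·V/[−S·ln(1−ᾱ)] = 0.161·540/192.788 = 0.45 s.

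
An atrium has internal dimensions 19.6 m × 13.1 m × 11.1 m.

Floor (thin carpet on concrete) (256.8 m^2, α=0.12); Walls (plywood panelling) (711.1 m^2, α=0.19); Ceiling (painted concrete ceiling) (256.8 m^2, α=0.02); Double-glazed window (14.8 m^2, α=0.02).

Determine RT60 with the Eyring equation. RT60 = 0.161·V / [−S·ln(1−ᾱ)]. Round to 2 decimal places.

S = Σ Sᵢ = 1239.5 m^2.
Absorption A = 256.8×0.12 + 711.1×0.19 + 256.8×0.02 + 14.8×0.02 = 171.357 sabins.
Mean coefficient ᾱ = A/S = 0.1382.
Eyring denominator: −S ln(1−ᾱ) = 184.353.
V = 19.6 × 13.1 × 11.1 = 2850.036 m³.
RT60 = 0.161 × 2850.036 / 184.353 = 2.49 s.

2.49 s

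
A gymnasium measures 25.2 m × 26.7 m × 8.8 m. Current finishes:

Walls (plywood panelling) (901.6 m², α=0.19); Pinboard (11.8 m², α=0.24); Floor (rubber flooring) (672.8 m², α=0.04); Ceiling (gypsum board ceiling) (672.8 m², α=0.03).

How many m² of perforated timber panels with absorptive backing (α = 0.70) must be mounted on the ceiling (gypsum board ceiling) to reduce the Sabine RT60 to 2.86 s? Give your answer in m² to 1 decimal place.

Summing Sᵢαᵢ: 171.304 + 2.832 + 26.912 + 20.184 → A₁ = 221.232 sabins.
Required A₂ = 0.161·5920.992/2.86 = 333.315 sabins.
ΔA needed = 333.315 − 221.232 = 112.083 sabins.
Net gain per m²: Δα = 0.70 − 0.03 = 0.67.
Panel area = 112.083 / 0.67 = 167.3 m².

167.3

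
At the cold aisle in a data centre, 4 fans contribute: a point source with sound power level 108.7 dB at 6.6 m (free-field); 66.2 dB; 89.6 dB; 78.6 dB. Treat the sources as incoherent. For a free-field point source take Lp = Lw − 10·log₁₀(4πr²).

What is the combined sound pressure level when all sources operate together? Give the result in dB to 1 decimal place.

Source at 6.6 m: Lp = 108.7 − 10·log₁₀(4π·6.6²) = 108.7 − 10·log₁₀(547.391) = 81.3 dB.
Sum in the linear (power) domain: Σ 10^(Lᵢ/10) = 10^(81.3/10) + 10^(66.2/10) + 10^(89.6/10) + 10^(78.6/10) = 1.124e+09.
Combined level = 10 log₁₀(1.124e+09) = 90.5 dB.

90.5 dB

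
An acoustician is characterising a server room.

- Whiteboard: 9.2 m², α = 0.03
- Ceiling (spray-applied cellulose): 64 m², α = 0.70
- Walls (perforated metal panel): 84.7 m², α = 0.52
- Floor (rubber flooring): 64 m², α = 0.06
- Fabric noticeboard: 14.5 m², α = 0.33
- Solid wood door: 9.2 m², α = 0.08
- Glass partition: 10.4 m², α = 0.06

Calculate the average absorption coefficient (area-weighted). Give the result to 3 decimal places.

0.387

Total surface area S = 256.0 m².
Σ(Sᵢαᵢ) = 9.2·0.03 + 64·0.70 + 84.7·0.52 + 64·0.06 + 14.5·0.33 + 9.2·0.08 + 10.4·0.06 = 99.105.
ᾱ = 99.105 / 256.0 = 0.387.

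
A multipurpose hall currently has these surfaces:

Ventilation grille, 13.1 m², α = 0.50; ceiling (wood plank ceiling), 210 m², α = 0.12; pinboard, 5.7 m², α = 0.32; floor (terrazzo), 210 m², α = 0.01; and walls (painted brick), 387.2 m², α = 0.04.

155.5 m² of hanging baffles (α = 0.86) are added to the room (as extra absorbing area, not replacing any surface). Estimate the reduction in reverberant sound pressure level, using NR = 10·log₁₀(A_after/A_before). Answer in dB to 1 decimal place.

5.6 dB

Total absorption A_before = 13.1×0.50 + 210×0.12 + 5.7×0.32 + 210×0.01 + 387.2×0.04
  = 6.550 + 25.200 + 1.824 + 2.100 + 15.488 = 51.162 m² sabins.
Treatment contributes 155.5·0.86 = 133.730 sabins.
New total A_after = 184.892 sabins.
NR = 10·log₁₀(184.892/51.162) = 5.6 dB.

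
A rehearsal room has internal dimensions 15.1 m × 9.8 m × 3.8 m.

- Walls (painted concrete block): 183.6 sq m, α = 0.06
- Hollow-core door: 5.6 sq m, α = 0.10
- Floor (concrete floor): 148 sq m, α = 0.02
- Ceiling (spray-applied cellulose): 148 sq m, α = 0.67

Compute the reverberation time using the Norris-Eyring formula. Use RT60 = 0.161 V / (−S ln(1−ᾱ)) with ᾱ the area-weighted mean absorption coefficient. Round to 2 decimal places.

S = Σ Sᵢ = 485.2 sq m.
Σ(Sᵢαᵢ) = 183.6·0.06 + 5.6·0.10 + 148·0.02 + 148·0.67 = 113.696.
ᾱ = 113.696 / 485.2 = 0.2343.
−S·ln(1−ᾱ) = −485.2 × ln(1 − 0.2343) = 129.531.
V = 15.1 × 9.8 × 3.8 = 562.324 m³.
T = 0.161·V/[−S·ln(1−ᾱ)] = 0.161·562.324/129.531 = 0.70 s.

0.70 sec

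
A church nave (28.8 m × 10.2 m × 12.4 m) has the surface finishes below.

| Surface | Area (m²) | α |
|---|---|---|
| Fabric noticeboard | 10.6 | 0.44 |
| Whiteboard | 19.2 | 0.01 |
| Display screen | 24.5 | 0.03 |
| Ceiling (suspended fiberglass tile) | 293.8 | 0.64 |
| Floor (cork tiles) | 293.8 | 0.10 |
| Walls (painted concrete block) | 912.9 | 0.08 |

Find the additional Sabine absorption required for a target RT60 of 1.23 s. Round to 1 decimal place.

Total absorption A₁ = 10.6*0.44 + 19.2*0.01 + 24.5*0.03 + 293.8*0.64 + 293.8*0.10 + 912.9*0.08
  = 4.664 + 0.192 + 0.735 + 188.032 + 29.380 + 73.032 = 296.035 m² sabins.
For T = 1.23 s, need A₂ = 0.161·V/T = 0.161·3642.624/1.23 = 476.799 sabins.
Additional absorption ΔA = 476.799 − 296.035 = 180.8 sabins.

180.8 sabins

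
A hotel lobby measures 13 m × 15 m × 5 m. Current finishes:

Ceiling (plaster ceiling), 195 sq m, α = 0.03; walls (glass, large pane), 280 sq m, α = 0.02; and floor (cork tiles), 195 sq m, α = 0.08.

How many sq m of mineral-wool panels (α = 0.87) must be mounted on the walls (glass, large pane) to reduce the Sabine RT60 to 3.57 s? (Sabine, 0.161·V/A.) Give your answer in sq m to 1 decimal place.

19.9

Summing Sᵢαᵢ: 5.850 + 5.600 + 15.600 → A₁ = 27.050 sabins.
Required A₂ = 0.161·975/3.57 = 43.971 sabins.
Absorption to add: 43.971 − 27.050 = 16.921 sabins.
Each sq m of panel replacing the walls (glass, large pane) adds (0.87 − 0.02) = 0.85 sabins.
Panel area = 16.921 / 0.85 = 19.9 sq m.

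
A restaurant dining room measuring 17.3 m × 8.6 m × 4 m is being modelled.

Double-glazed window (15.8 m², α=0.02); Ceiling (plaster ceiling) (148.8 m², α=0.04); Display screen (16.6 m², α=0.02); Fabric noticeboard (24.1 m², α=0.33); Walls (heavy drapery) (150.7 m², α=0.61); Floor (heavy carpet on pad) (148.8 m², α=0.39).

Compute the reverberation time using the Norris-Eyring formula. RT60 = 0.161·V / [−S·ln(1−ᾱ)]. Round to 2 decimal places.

0.48 s

S = Σ Sᵢ = 504.8 m².
Absorption A = 15.8·0.02 + 148.8·0.04 + 16.6·0.02 + 24.1·0.33 + 150.7·0.61 + 148.8·0.39 = 164.512 sabins.
ᾱ = 164.512 / 504.8 = 0.3259.
Eyring denominator: −S ln(1−ᾱ) = 199.081.
V = 17.3 × 8.6 × 4 = 595.12 m³.
T = 0.161·V/[−S·ln(1−ᾱ)] = 0.161·595.12/199.081 = 0.48 s.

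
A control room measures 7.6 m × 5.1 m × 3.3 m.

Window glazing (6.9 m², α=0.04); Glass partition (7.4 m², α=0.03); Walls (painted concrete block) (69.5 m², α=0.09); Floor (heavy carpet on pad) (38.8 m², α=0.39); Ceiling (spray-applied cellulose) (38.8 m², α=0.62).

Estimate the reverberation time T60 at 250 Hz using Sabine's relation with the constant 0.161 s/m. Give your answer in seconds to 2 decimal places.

Summing Sᵢαᵢ: 0.276 + 0.222 + 6.255 + 15.132 + 24.056 → A = 45.941 sabins.
V = 7.6·5.1·3.3 = 127.908 m³.
Sabine: RT60 = 0.161 × 127.908 / 45.941 = 0.45 s.

0.45 sec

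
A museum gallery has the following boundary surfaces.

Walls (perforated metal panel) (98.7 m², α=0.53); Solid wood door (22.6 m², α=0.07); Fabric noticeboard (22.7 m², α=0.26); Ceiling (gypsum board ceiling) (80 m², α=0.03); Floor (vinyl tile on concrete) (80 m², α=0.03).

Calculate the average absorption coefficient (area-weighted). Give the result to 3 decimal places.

0.212

S = Σ Sᵢ = 98.7 + 22.6 + 22.7 + 80 + 80 = 304.0 m².
A = 98.7×0.53 + 22.6×0.07 + 22.7×0.26 + 80×0.03 + 80×0.03 = 64.595 sabins.
ᾱ = 64.595 / 304.0 = 0.212.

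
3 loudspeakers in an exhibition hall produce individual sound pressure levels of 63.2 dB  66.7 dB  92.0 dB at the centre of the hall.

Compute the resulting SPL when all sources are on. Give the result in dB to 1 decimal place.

92.0 dB

Σ 10^(Lᵢ/10) = 1.592e+09.
L_total = 10·log₁₀(1.592e+09) = 92.0 dB.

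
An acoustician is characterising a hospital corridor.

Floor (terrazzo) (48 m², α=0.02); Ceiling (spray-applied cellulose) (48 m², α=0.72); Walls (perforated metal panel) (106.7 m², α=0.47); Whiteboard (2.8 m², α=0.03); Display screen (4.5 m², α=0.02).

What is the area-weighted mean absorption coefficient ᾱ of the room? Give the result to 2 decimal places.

S = Σ Sᵢ = 48 + 48 + 106.7 + 2.8 + 4.5 = 210.0 m².
A = 48*0.02 + 48*0.72 + 106.7*0.47 + 2.8*0.03 + 4.5*0.02 = 85.843 sabins.
ᾱ = A/S = 0.41.

0.41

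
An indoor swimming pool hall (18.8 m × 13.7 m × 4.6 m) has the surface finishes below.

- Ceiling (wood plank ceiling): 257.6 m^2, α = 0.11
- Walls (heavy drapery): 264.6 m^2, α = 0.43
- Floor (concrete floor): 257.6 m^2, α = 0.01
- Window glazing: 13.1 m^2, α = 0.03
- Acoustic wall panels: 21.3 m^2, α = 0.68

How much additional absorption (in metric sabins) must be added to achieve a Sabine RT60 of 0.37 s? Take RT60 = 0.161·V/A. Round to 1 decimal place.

356.0 sabins

A₁ = Σ Sᵢαᵢ = 257.6*0.11 + 264.6*0.43 + 257.6*0.01 + 13.1*0.03 + 21.3*0.68 = 159.567 sabins.
V = 1184.776 m³. Required absorption A₂ = 0.161 × 1184.776 / 0.37 = 515.538 sabins.
Shortfall: 515.538 − 159.567 = 356.0 sabins.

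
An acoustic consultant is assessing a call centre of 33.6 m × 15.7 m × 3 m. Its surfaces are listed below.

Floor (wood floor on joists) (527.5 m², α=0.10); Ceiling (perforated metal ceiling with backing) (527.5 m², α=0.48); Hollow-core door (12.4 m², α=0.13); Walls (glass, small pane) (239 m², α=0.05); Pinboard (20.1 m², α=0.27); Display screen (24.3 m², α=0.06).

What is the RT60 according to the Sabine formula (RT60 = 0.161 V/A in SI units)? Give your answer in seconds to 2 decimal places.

0.78 s

Summing Sᵢαᵢ: 52.750 + 253.200 + 1.612 + 11.950 + 5.427 + 1.458 → A = 326.397 sabins.
Room volume: 1582.56 m³.
Sabine: RT60 = 0.161 × 1582.56 / 326.397 = 0.78 s.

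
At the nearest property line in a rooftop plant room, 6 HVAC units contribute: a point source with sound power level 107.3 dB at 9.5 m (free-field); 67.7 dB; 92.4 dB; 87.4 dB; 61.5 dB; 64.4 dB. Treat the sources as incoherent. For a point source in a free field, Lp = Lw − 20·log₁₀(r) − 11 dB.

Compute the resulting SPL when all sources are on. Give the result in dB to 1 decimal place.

93.7 dB

Source at 9.5 m: Lp = 107.3 − 20·log₁₀(9.5) − 11 = 76.7 dB.
Σ 10^(Lᵢ/10) = 2.344e+09.
Combined level = 10 log₁₀(2.344e+09) = 93.7 dB.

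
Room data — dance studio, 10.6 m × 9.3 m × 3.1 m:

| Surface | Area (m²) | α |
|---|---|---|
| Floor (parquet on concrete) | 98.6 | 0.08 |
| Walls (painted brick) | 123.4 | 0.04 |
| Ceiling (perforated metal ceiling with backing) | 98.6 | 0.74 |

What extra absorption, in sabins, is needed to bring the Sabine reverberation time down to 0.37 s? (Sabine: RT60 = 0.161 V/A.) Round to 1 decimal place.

47.2 sabins

A₁ = Σ Sᵢαᵢ = 98.6·0.08 + 123.4·0.04 + 98.6·0.74 = 85.788 sabins.
For T = 0.37 s, need A₂ = 0.161·V/T = 0.161·305.598/0.37 = 132.976 sabins.
Additional absorption ΔA = 132.976 − 85.788 = 47.2 sabins.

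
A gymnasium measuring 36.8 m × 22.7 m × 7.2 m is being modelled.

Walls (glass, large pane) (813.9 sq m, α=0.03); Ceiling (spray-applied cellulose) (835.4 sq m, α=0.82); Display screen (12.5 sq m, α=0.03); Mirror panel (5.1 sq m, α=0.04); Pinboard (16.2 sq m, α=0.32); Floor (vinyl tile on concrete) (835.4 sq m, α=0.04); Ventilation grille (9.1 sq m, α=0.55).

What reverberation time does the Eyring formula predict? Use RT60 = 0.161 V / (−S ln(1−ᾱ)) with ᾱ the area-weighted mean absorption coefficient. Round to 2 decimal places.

S = Σ Sᵢ = 2527.6 sq m.
Σ(Sᵢαᵢ) = 813.9·0.03 + 835.4·0.82 + 12.5·0.03 + 5.1·0.04 + 16.2·0.32 + 835.4·0.04 + 9.1·0.55 = 753.629.
ᾱ = 753.629 / 2527.6 = 0.2982.
Eyring denominator: −S ln(1−ᾱ) = 895.040.
V = 36.8 × 22.7 × 7.2 = 6014.592 m³.
T = 0.161·V/[−S·ln(1−ᾱ)] = 0.161·6014.592/895.040 = 1.08 s.

1.08 s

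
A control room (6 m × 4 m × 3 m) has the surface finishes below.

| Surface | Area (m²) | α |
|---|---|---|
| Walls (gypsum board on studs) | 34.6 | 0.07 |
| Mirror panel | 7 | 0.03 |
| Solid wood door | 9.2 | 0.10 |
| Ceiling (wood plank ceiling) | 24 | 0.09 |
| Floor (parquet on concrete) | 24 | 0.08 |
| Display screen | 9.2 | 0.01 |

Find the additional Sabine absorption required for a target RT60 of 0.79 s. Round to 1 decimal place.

Summing Sᵢαᵢ: 2.422 + 0.210 + 0.920 + 2.160 + 1.920 + 0.092 → A₁ = 7.724 sabins.
For T = 0.79 s, need A₂ = 0.161·V/T = 0.161·72/0.79 = 14.673 sabins.
ΔA = A₂ − A₁ = 14.673 − 7.724 = 6.9 sabins.

6.9 sabins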